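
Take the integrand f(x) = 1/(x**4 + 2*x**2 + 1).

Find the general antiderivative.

F(x) = x/(2*x**2 + 2) + atan(x)/2 + C

Check any antiderivative F(x) by computing F'(x) and comparing it with f(x).
Check: d/dx[x/(2*x**2 + 2) + atan(x)/2] = 1/(x**4 + 2*x**2 + 1) = f(x).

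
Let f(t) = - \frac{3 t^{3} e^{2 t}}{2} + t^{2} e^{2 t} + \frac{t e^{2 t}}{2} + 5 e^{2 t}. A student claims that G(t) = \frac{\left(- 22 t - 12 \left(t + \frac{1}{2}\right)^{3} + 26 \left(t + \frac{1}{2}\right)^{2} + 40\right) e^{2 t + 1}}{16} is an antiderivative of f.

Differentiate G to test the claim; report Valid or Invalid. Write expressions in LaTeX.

Invalid: d/dt[G] - f = - \frac{3 e t^{3} e^{2 t}}{2} + \frac{3 t^{3} e^{2 t}}{2} - \frac{5 e t^{2} e^{2 t}}{4} - t^{2} e^{2 t} - \frac{t e^{2 t}}{2} + \frac{3 e t e^{2 t}}{8} - 5 e^{2 t} + \frac{85 e e^{2 t}}{16}, which is not 0.

d/dt[G] = - \frac{3 e t^{3} e^{2 t}}{2} - \frac{5 e t^{2} e^{2 t}}{4} + \frac{3 e t e^{2 t}}{8} + \frac{85 e e^{2 t}}{16}
d/dt[G] - f(t) = - \frac{3 e t^{3} e^{2 t}}{2} + \frac{3 t^{3} e^{2 t}}{2} - \frac{5 e t^{2} e^{2 t}}{4} - t^{2} e^{2 t} - \frac{t e^{2 t}}{2} + \frac{3 e t e^{2 t}}{8} - 5 e^{2 t} + \frac{85 e e^{2 t}}{16} != 0.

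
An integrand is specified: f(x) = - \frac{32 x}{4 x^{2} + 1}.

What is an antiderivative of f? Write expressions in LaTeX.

An antiderivative is F(x) = - 4 \log{\left(4 x^{2} + 1 \right)}.

The substitution u = 4 x^{2} + 1 works: f is exactly (dF/du)*(du/dx) for that inner function.
Check: d/dx[- 4 \log{\left(4 x^{2} + 1 \right)}] = - \frac{32 x}{4 x^{2} + 1} = f(x).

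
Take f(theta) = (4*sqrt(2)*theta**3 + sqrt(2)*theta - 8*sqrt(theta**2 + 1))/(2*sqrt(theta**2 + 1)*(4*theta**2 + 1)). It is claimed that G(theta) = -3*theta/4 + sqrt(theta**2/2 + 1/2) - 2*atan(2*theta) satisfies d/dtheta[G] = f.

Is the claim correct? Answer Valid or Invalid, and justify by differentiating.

Invalid: d/dtheta[G] - f = -3/4, which is not 0.

d/dtheta[G] = (8*sqrt(2)*theta**3 - 12*theta**2*sqrt(theta**2 + 1) + 2*sqrt(2)*theta - 19*sqrt(theta**2 + 1))/(16*theta**2*sqrt(theta**2 + 1) + 4*sqrt(theta**2 + 1))
d/dtheta[G] - f(theta) = -3/4 != 0.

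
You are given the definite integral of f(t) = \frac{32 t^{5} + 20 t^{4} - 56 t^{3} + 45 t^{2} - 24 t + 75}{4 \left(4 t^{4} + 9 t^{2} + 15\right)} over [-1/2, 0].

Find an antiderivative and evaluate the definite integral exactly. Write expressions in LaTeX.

Any candidate F(t) must reproduce f(t) exactly when differentiated.
F(t) = \frac{4 t^{2} + 5 t - 8 \log{\left(\frac{2 t^{4}}{3} + \frac{3 t^{2}}{2} + \frac{5}{2} \right)}}{4} is an antiderivative of f.
Check: d/dt[\frac{4 t^{2} + 5 t - 8 \log{\left(\frac{2 t^{4}}{3} + \frac{3 t^{2}}{2} + \frac{5}{2} \right)}}{4}] = \frac{32 t^{5} + 20 t^{4} - 56 t^{3} + 45 t^{2} - 24 t + 75}{16 t^{4} + 36 t^{2} + 60}, which equals f(t).
F(0) = - 2 \log{\left(\frac{5}{2} \right)}; F(-1/2) = - 2 \log{\left(\frac{35}{12} \right)} - \frac{3}{8}.
Integral = F(0) - F(-1/2) = - 2 \log{\left(\frac{5}{2} \right)} + \frac{3}{8} + 2 \log{\left(\frac{35}{12} \right)}.

Antiderivative: F(t) = \frac{4 t^{2} + 5 t - 8 \log{\left(\frac{2 t^{4}}{3} + \frac{3 t^{2}}{2} + \frac{5}{2} \right)}}{4}; value = - 2 \log{\left(\frac{5}{2} \right)} + \frac{3}{8} + 2 \log{\left(\frac{35}{12} \right)}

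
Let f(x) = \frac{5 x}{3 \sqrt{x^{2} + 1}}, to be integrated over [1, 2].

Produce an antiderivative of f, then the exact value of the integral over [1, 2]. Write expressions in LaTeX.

The substitution u = x^{2} + 1 works: f is exactly (dF/du)*(du/dx) for that inner function.
F(x) = \frac{5 \sqrt{x^{2} + 1}}{3} is an antiderivative of f.
Check: d/dx[\frac{5 \sqrt{x^{2} + 1}}{3}] = \frac{5 x}{3 \sqrt{x^{2} + 1}} = f(x).
F(2) = \frac{5 \sqrt{5}}{3}; F(1) = \frac{5 \sqrt{2}}{3}.
Integral = F(2) - F(1) = - \frac{5 \sqrt{2}}{3} + \frac{5 \sqrt{5}}{3}.

Antiderivative: F(x) = \frac{5 \sqrt{x^{2} + 1}}{3}; value = - \frac{5 \sqrt{2}}{3} + \frac{5 \sqrt{5}}{3}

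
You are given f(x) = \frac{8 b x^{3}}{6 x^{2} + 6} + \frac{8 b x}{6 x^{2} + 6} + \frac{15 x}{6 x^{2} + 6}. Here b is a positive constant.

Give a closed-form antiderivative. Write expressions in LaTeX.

Integrate term by term and add the pieces.
Check: d/dx[\frac{2 b x^{2}}{3} + \frac{5 \log{\left(3 x^{2} + 3 \right)}}{4}] = \frac{8 b x^{3} + 8 b x + 15 x}{6 x^{2} + 6}, which equals f(x).

An antiderivative is F(x) = \frac{2 b x^{2}}{3} + \frac{5 \log{\left(3 x^{2} + 3 \right)}}{4}.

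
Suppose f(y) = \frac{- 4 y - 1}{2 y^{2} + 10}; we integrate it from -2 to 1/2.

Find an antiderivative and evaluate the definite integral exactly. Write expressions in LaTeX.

Antiderivative: F(y) = \frac{- 10 \log{\left(y^{2} + 5 \right)} - \sqrt{5} \operatorname{atan}{\left(\frac{\sqrt{5} y}{5} \right)}}{10}; value = - \log{\left(\frac{21}{4} \right)} - \frac{\sqrt{5} \operatorname{atan}{\left(\frac{2 \sqrt{5}}{5} \right)}}{10} - \frac{\sqrt{5} \operatorname{atan}{\left(\frac{\sqrt{5}}{10} \right)}}{10} + \log{\left(9 \right)}

For F(y) to be correct the identity F'(y) - f(y) = 0 must hold.
F(y) = \frac{- 10 \log{\left(y^{2} + 5 \right)} - \sqrt{5} \operatorname{atan}{\left(\frac{\sqrt{5} y}{5} \right)}}{10} is an antiderivative of f.
Check: d/dy[\frac{- 10 \log{\left(y^{2} + 5 \right)} - \sqrt{5} \operatorname{atan}{\left(\frac{\sqrt{5} y}{5} \right)}}{10}] = \frac{- 4 y - 1}{2 y^{2} + 10} = f(y).
F(1/2) = - \log{\left(\frac{21}{4} \right)} - \frac{\sqrt{5} \operatorname{atan}{\left(\frac{\sqrt{5}}{10} \right)}}{10}; F(-2) = - \log{\left(9 \right)} + \frac{\sqrt{5} \operatorname{atan}{\left(\frac{2 \sqrt{5}}{5} \right)}}{10}.
Integral = F(1/2) - F(-2) = - \log{\left(\frac{21}{4} \right)} - \frac{\sqrt{5} \operatorname{atan}{\left(\frac{2 \sqrt{5}}{5} \right)}}{10} - \frac{\sqrt{5} \operatorname{atan}{\left(\frac{\sqrt{5}}{10} \right)}}{10} + \log{\left(9 \right)}.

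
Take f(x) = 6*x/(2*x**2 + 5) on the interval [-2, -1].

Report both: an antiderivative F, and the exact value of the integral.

Antiderivative: F(x) = 3*log(x**2 + 5/2)/2; value = -3*log(13/2)/2 + 3*log(7/2)/2

The substitution u = x**2 + 5/2 works: f is exactly (dF/du)*(du/dx) for that inner function.
F(x) = 3*log(x**2 + 5/2)/2 is an antiderivative of f.
Check: d/dx[3*log(x**2 + 5/2)/2] = 6*x/(2*x**2 + 5) = f(x).
F(-1) = 3*log(7/2)/2; F(-2) = 3*log(13/2)/2.
Integral = F(-1) - F(-2) = -3*log(13/2)/2 + 3*log(7/2)/2.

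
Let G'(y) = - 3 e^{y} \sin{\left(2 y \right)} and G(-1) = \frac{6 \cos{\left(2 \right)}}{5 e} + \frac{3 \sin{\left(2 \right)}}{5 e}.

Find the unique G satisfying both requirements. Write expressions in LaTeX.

G(y) = \frac{3 \left(- \sin{\left(2 y \right)} + 2 \cos{\left(2 y \right)}\right) e^{y}}{5}

Differentiate the proposed G(y) back; it has to land on the given G'(y).
A general antiderivative is - \frac{3 e^{y} \sin{\left(2 y \right)}}{5} + \frac{6 e^{y} \cos{\left(2 y \right)}}{5} + C.
The condition gives C = \frac{6 \cos{\left(2 \right)}}{5 e} + \frac{3 \sin{\left(2 \right)}}{5 e} - (\frac{6 \cos{\left(2 \right)}}{5 e} + \frac{3 \sin{\left(2 \right)}}{5 e}) = 0.
So G(y) = \frac{3 \left(- \sin{\left(2 y \right)} + 2 \cos{\left(2 y \right)}\right) e^{y}}{5}.
Check: d/dy[\frac{3 \left(- \sin{\left(2 y \right)} + 2 \cos{\left(2 y \right)}\right) e^{y}}{5}] = - 3 e^{y} \sin{\left(2 y \right)} = G'(y).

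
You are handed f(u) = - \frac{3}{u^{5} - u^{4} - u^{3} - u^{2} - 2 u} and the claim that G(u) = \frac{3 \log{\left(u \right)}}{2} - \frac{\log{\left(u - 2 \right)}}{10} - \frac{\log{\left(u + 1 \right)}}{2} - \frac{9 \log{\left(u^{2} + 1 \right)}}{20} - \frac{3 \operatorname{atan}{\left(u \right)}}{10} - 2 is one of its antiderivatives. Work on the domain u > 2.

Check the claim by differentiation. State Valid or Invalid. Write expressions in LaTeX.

d/du[G] = - \frac{3}{u^{5} - u^{4} - u^{3} - u^{2} - 2 u}
This equals f(u) exactly, so the claim holds.

Valid. The derivative of G reproduces f.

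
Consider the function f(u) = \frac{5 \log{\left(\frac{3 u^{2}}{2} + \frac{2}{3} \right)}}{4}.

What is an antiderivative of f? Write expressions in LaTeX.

An antiderivative F(u) passes only if d/du[F] lands on f(u) exactly.
Check: d/du[\frac{5 \left(3 u \log{\left(\frac{3 u^{2}}{2} + \frac{2}{3} \right)} - 6 u + 4 \operatorname{atan}{\left(\frac{3 u}{2} \right)}\right)}{12}] = \frac{5 \log{\left(9 u^{2} + 4 \right)}}{4} - \frac{5 \log{\left(6 \right)}}{4}, which equals f(u).

An antiderivative is F(u) = \frac{5 \left(3 u \log{\left(\frac{3 u^{2}}{2} + \frac{2}{3} \right)} - 6 u + 4 \operatorname{atan}{\left(\frac{3 u}{2} \right)}\right)}{12}.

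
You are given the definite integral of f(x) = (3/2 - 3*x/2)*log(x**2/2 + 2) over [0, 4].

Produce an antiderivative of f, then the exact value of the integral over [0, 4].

Antiderivative: F(x) = 3*x**2/4 - 3*x + (-3*x**2/4 + 3*x/2)*log(x**2/2 + 2) - 3*log(x**2 + 4) + 6*atan(x/2); value = -6*log(10) - 3*log(20) + 3*log(4) + 6*atan(2)

Any candidate F(x) must reproduce f(x) exactly when differentiated.
F(x) = 3*x**2/4 - 3*x + (-3*x**2/4 + 3*x/2)*log(x**2/2 + 2) - 3*log(x**2 + 4) + 6*atan(x/2) is an antiderivative of f.
Check: d/dx[3*x**2/4 - 3*x + (-3*x**2/4 + 3*x/2)*log(x**2/2 + 2) - 3*log(x**2 + 4) + 6*atan(x/2)] = -3*x*log(x**2/2 + 2)/2 + 3*log(x**2/2 + 2)/2, which equals f(x).
F(4) = -6*log(10) - 3*log(20) + 6*atan(2); F(0) = -3*log(4).
Integral = F(4) - F(0) = -6*log(10) - 3*log(20) + 3*log(4) + 6*atan(2).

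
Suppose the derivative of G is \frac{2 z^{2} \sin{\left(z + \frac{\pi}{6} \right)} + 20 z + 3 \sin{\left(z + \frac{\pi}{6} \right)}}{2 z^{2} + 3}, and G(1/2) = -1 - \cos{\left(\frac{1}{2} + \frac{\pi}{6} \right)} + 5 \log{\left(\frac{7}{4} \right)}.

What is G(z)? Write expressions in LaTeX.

For G(z) to be correct, d/dz[G] must agree with the stated G'(z) identically.
A general antiderivative is 5 \log{\left(z^{2} + \frac{3}{2} \right)} - \cos{\left(z + \frac{\pi}{6} \right)} + C.
The condition gives C = -1 - \cos{\left(\frac{1}{2} + \frac{\pi}{6} \right)} + 5 \log{\left(\frac{7}{4} \right)} - (- \cos{\left(\frac{1}{2} + \frac{\pi}{6} \right)} + 5 \log{\left(\frac{7}{4} \right)}) = -1.
So G(z) = 5 \log{\left(z^{2} + \frac{3}{2} \right)} - \cos{\left(z + \frac{\pi}{6} \right)} - 1.
Check: d/dz[5 \log{\left(z^{2} + \frac{3}{2} \right)} - \cos{\left(z + \frac{\pi}{6} \right)} - 1] = \frac{2 z^{2} \sin{\left(z + \frac{\pi}{6} \right)} + 20 z + 3 \sin{\left(z + \frac{\pi}{6} \right)}}{2 z^{2} + 3} = G'(z).

G(z) = 5 \log{\left(z^{2} + \frac{3}{2} \right)} - \cos{\left(z + \frac{\pi}{6} \right)} - 1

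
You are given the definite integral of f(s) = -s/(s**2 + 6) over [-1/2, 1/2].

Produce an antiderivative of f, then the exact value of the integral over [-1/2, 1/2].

The substitution u = s**2 + 6 works: f is exactly (dF/du)*(du/ds) for that inner function.
F(s) = -log(s**2 + 6)/2 is an antiderivative of f.
Check: d/ds[-log(s**2 + 6)/2] = -s/(s**2 + 6) = f(s).
F(1/2) = -log(25/4)/2; F(-1/2) = -log(25/4)/2.
Integral = F(1/2) - F(-1/2) = 0.

Antiderivative: F(s) = -log(s**2 + 6)/2; value = 0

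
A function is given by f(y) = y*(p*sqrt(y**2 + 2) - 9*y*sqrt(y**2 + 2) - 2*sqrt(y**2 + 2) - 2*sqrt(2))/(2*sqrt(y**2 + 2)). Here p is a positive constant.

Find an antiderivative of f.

An antiderivative is F(y) = p*y**2/4 - 3*y**3/2 - y**2/2 - sqrt(2)*sqrt(y**2 + 2).

Recover f(y) by differentiating a candidate F(y); any mismatch rules it out.
Check: d/dy[p*y**2/4 - 3*y**3/2 - y**2/2 - sqrt(2)*sqrt(y**2 + 2)] = (p*y*sqrt(y**2 + 2) - 9*y**2*sqrt(y**2 + 2) - 2*y*sqrt(y**2 + 2) - 2*sqrt(2)*y)/(2*sqrt(y**2 + 2)), which equals f(y).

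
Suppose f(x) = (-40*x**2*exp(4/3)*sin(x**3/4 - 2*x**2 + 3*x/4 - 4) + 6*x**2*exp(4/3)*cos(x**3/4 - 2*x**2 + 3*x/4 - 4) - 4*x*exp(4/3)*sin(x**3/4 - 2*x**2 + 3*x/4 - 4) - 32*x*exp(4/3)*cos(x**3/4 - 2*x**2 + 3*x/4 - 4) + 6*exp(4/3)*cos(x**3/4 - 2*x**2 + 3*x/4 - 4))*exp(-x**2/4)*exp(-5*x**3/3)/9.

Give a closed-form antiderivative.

An antiderivative is F(x) = 8*exp(-5*x**3/3 - x**2/4 + 4/3)*sin(x**3/4 - 2*x**2 + 3*x/4 - 4)/9.

f has the shape u'v + uv' for u = 8*exp(-5*x**3/3 - x**2/4 + 4/3)/9 and v = sin(x**3/4 - 2*x**2 + 3*x/4 - 4) — it is the derivative of the product u*v.
Check: d/dx[8*exp(-5*x**3/3 - x**2/4 + 4/3)*sin(x**3/4 - 2*x**2 + 3*x/4 - 4)/9] = (-40*x**2*sin(x**3/4 - 2*x**2 + 3*x/4 - 4) + 6*x**2*cos(x**3/4 - 2*x**2 + 3*x/4 - 4) - 4*x*sin(x**3/4 - 2*x**2 + 3*x/4 - 4) - 32*x*cos(x**3/4 - 2*x**2 + 3*x/4 - 4) + 6*cos(x**3/4 - 2*x**2 + 3*x/4 - 4))*exp(4/3)*exp(-x**2/4)*exp(-5*x**3/3)/9, which equals f(x).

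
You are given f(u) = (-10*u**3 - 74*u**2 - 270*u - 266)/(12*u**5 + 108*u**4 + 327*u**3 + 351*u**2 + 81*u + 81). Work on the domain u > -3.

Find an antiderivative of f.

An antiderivative is F(u) = (-5*(u + 3)**2*atan(2*u) - 2)/(3*(u + 3)**2).

Recover f(u) by differentiating a candidate F(u); any mismatch rules it out.
Check: d/du[(-5*(u + 3)**2*atan(2*u) - 2)/(3*(u + 3)**2)] = (-10*u**3 - 74*u**2 - 270*u - 266)/(12*u**5 + 108*u**4 + 327*u**3 + 351*u**2 + 81*u + 81) = f(u).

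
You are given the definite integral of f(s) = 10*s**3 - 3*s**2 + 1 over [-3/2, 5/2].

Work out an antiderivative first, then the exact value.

Antiderivative: F(s) = (5*s**4 - 2*s**3 + 2*s - 5)/2; value = 70

Integrate term by term and add the pieces.
F(s) = (5*s**4 - 2*s**3 + 2*s - 5)/2 is an antiderivative of f.
Check: d/ds[(5*s**4 - 2*s**3 + 2*s - 5)/2] = 10*s**3 - 3*s**2 + 1 = f(s).
F(5/2) = 2625/32; F(-3/2) = 385/32.
Integral = F(5/2) - F(-3/2) = 70.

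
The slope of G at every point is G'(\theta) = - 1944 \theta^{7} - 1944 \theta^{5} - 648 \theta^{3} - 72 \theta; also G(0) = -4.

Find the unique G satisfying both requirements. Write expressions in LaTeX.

G'(\theta) matches the chain-rule pattern g'(h)*h' with inner function h(\theta) = 3 \theta^{2} + 1; substituting u = h(\theta) collapses the integral.
A general antiderivative is - 3 \left(3 \theta^{2} + 1\right)^{4} + C.
The condition gives C = -4 - (-3) = -1.
So G(\theta) = - 3 \left(3 \theta^{2} + 1\right)^{4} - 1.
Check: d/d\theta[- 3 \left(3 \theta^{2} + 1\right)^{4} - 1] = - 1944 \theta^{7} - 1944 \theta^{5} - 648 \theta^{3} - 72 \theta = G'(\theta).

G(\theta) = - 3 \left(3 \theta^{2} + 1\right)^{4} - 1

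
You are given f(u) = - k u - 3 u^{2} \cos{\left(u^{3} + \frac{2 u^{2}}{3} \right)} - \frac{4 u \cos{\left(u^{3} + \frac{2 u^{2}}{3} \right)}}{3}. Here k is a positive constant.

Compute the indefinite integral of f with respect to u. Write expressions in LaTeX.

F(u) = - \frac{k u^{2}}{2} - \sin{\left(u^{3} + \frac{2 u^{2}}{3} \right)} + C

Integrate term by term and add the pieces.
Check: d/du[- \frac{k u^{2}}{2} - \sin{\left(u^{3} + \frac{2 u^{2}}{3} \right)}] = - k u - 3 u^{2} \cos{\left(u^{3} + \frac{2 u^{2}}{3} \right)} - \frac{4 u \cos{\left(u^{3} + \frac{2 u^{2}}{3} \right)}}{3} = f(u).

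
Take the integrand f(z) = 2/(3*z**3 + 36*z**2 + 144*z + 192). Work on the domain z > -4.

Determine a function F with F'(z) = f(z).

A first test for any F(z): its z-derivative must equal f(z) identically.
Check: d/dz[-1/(3*z**2 + 24*z + 48)] = 2/(3*z**3 + 36*z**2 + 144*z + 192) = f(z).

An antiderivative is F(z) = -1/(3*z**2 + 24*z + 48).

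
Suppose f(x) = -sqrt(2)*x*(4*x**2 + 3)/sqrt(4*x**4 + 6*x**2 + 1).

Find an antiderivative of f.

The substitution u = 2*x**4 + 3*x**2 + 1/2 works: f is exactly (dF/du)*(du/dx) for that inner function.
Check: d/dx[-sqrt(2)*sqrt(4*x**4 + 6*x**2 + 1)/2] = (-4*sqrt(2)*x**3 - 3*sqrt(2)*x)/sqrt(4*x**4 + 6*x**2 + 1), which equals f(x).

An antiderivative is F(x) = -sqrt(2)*sqrt(4*x**4 + 6*x**2 + 1)/2.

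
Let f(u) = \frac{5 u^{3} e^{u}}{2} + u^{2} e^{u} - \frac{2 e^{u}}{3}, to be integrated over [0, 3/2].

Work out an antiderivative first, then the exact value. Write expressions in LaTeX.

Antiderivative: F(u) = \frac{\left(15 u^{3} - 39 u^{2} + 78 u - 82\right) e^{u}}{6}; value = \frac{41}{3} - \frac{17 e^{\frac{3}{2}}}{48}

f has the shape v'r + vr' for v = \frac{5 u^{3}}{2} - \frac{13 u^{2}}{2} + 13 u - \frac{41}{3} and r = e^{u} — it is the derivative of the product v*r.
F(u) = \frac{\left(15 u^{3} - 39 u^{2} + 78 u - 82\right) e^{u}}{6} is an antiderivative of f.
Check: d/du[\frac{\left(15 u^{3} - 39 u^{2} + 78 u - 82\right) e^{u}}{6}] = \frac{5 u^{3} e^{u}}{2} + u^{2} e^{u} - \frac{2 e^{u}}{3} = f(u).
F(3/2) = - \frac{17 e^{\frac{3}{2}}}{48}; F(0) = - \frac{41}{3}.
Integral = F(3/2) - F(0) = \frac{41}{3} - \frac{17 e^{\frac{3}{2}}}{48}.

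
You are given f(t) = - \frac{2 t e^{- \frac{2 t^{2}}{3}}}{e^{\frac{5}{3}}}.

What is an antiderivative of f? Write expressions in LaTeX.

The substitution u = - \frac{2 t^{2}}{3} - \frac{5}{3} works: f is exactly (dF/du)*(du/dt) for that inner function.
Check: d/dt[\frac{3 e^{- \frac{2 t^{2}}{3}}}{2 e^{\frac{5}{3}}}] = - \frac{2 t e^{- \frac{2 t^{2}}{3}}}{e^{\frac{5}{3}}} = f(t).

An antiderivative is F(t) = \frac{3 e^{- \frac{2 t^{2}}{3}}}{2 e^{\frac{5}{3}}}.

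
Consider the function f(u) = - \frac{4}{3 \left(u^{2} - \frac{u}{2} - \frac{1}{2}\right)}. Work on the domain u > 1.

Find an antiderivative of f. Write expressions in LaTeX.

An antiderivative is F(u) = - \frac{8 \log{\left(u - 1 \right)}}{9} + \frac{8 \log{\left(u + \frac{1}{2} \right)}}{9}.

Factor the denominator (3 \left(u - 1\right) \left(2 u + 1\right)) and decompose: f = \frac{16}{9 \left(2 u + 1\right)} - \frac{8}{9 \left(u - 1\right)}; each piece integrates to a log, atan, or power term.
Check: d/du[- \frac{8 \log{\left(u - 1 \right)}}{9} + \frac{8 \log{\left(u + \frac{1}{2} \right)}}{9}] = - \frac{8}{6 u^{2} - 3 u - 3}, which equals f(u).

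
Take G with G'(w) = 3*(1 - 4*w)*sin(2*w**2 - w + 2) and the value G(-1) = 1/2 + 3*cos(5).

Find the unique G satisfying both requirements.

G(w) = (6*cos(2*w**2 - w + 2) + 1)/2

G'(w) matches the chain-rule pattern g'(h)*h' with inner function h(w) = 2*w**2 - w + 2; substituting u = h(w) collapses the integral.
A general antiderivative is 3*cos(2*w**2 - w + 2) + C.
The condition gives C = 1/2 + 3*cos(5) - (3*cos(5)) = 1/2.
So G(w) = (6*cos(2*w**2 - w + 2) + 1)/2.
Check: d/dw[(6*cos(2*w**2 - w + 2) + 1)/2] = -12*w*sin(2*w**2 - w + 2) + 3*sin(2*w**2 - w + 2), which equals G'(w).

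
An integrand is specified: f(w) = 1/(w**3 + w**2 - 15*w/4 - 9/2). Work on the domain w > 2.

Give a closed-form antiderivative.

An antiderivative is F(w) = (8*w*log(w - 2) - 8*w*log(w + 3/2) + 12*log(w - 2) - 12*log(w + 3/2) + 28)/(98*w + 147).

Factor the denominator ((w - 2)*(2*w + 3)**2) and decompose: f = -8/(49*(2*w + 3)) - 8/(7*(2*w + 3)**2) + 4/(49*(w - 2)); each piece integrates to a log, atan, or power term.
Check: d/dw[(8*w*log(w - 2) - 8*w*log(w + 3/2) + 12*log(w - 2) - 12*log(w + 3/2) + 28)/(98*w + 147)] = 4/(4*w**3 + 4*w**2 - 15*w - 18), which equals f(w).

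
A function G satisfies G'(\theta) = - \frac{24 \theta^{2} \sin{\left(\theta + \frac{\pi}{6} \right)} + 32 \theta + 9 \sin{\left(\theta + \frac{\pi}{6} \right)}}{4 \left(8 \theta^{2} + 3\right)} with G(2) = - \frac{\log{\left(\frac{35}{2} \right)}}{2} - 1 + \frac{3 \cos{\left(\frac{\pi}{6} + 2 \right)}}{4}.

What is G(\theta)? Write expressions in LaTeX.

The proposed G(\theta) is checked by its d/d\theta: the result must match the given G'(\theta).
A general antiderivative is - \frac{\log{\left(4 \theta^{2} + \frac{3}{2} \right)}}{2} + \frac{3 \cos{\left(\theta + \frac{\pi}{6} \right)}}{4} + C.
The condition gives C = - \frac{\log{\left(\frac{35}{2} \right)}}{2} - 1 + \frac{3 \cos{\left(\frac{\pi}{6} + 2 \right)}}{4} - (- \frac{\log{\left(\frac{35}{2} \right)}}{2} + \frac{3 \cos{\left(\frac{\pi}{6} + 2 \right)}}{4}) = -1.
So G(\theta) = - \frac{\log{\left(4 \theta^{2} + \frac{3}{2} \right)}}{2} + \frac{3 \cos{\left(\theta + \frac{\pi}{6} \right)}}{4} - 1.
Check: d/d\theta[- \frac{\log{\left(4 \theta^{2} + \frac{3}{2} \right)}}{2} + \frac{3 \cos{\left(\theta + \frac{\pi}{6} \right)}}{4} - 1] = \frac{- 24 \theta^{2} \sin{\left(\theta + \frac{\pi}{6} \right)} - 32 \theta - 9 \sin{\left(\theta + \frac{\pi}{6} \right)}}{32 \theta^{2} + 12}, which equals G'(\theta).

G(\theta) = - \frac{\log{\left(4 \theta^{2} + \frac{3}{2} \right)}}{2} + \frac{3 \cos{\left(\theta + \frac{\pi}{6} \right)}}{4} - 1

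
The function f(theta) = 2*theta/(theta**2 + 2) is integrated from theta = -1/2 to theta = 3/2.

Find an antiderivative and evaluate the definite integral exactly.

The substitution u = theta**2 + 2 works: f is exactly (dF/du)*(du/dtheta) for that inner function.
F(theta) = log(theta**2 + 2) is an antiderivative of f.
Check: d/dtheta[log(theta**2 + 2)] = 2*theta/(theta**2 + 2) = f(theta).
F(3/2) = log(17/4); F(-1/2) = log(9/4).
Integral = F(3/2) - F(-1/2) = -log(9/4) + log(17/4).

Antiderivative: F(theta) = log(theta**2 + 2); value = -log(9/4) + log(17/4)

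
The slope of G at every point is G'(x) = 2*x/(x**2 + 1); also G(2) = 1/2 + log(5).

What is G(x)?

G(x) = log(x**2 + 1) + 1/2

The substitution u = x**2 + 1 works: G'(x) is exactly (dG/du)*(du/dx) for that inner function.
A general antiderivative is log(x**2 + 1) + C.
The condition gives C = 1/2 + log(5) - (log(5)) = 1/2.
So G(x) = log(x**2 + 1) + 1/2.
Check: d/dx[log(x**2 + 1) + 1/2] = 2*x/(x**2 + 1) = G'(x).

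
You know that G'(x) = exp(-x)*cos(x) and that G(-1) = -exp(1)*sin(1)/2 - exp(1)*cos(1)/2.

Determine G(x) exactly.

G(x) = (sin(x) - cos(x))*exp(-x)/2

The proposed G(x) is checked by its d/dx: the result must match the given G'(x).
A general antiderivative is exp(-x)*sin(x)/2 - exp(-x)*cos(x)/2 + C.
The condition gives C = -exp(1)*sin(1)/2 - exp(1)*cos(1)/2 - (-exp(1)*sin(1)/2 - exp(1)*cos(1)/2) = 0.
So G(x) = (sin(x) - cos(x))*exp(-x)/2.
Check: d/dx[(sin(x) - cos(x))*exp(-x)/2] = exp(-x)*cos(x) = G'(x).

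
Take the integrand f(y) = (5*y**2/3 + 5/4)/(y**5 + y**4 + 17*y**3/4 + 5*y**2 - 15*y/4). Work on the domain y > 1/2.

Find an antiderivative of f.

An antiderivative is F(y) = (-1218*log(y) + 1160*log(y - 1/2) + 840*log(y + 3/2) - 391*log(y**2 + 5) + 136*sqrt(5)*atan(sqrt(5)*y/5))/3654.

Factor the denominator (3*y*(2*y - 1)*(2*y + 3)*(y**2 + 5)) and decompose: f = -17*(23*y - 20)/(1827*(y**2 + 5)) + 40/(87*(2*y + 3)) + 40/(63*(2*y - 1)) - 1/(3*y); each piece integrates to a log, atan, or power term.
Check: d/dy[(-1218*log(y) + 1160*log(y - 1/2) + 840*log(y + 3/2) - 391*log(y**2 + 5) + 136*sqrt(5)*atan(sqrt(5)*y/5))/3654] = (20*y**2 + 15)/(12*y**5 + 12*y**4 + 51*y**3 + 60*y**2 - 45*y), which equals f(y).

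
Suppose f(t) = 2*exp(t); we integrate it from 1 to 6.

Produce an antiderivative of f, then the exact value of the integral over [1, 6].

A first test for any F(t): its t-derivative must equal f(t) identically.
F(t) = 2*exp(t) is an antiderivative of f.
Check: d/dt[2*exp(t)] = 2*exp(t) = f(t).
F(6) = 2*exp(6); F(1) = 2*exp(1).
Integral = F(6) - F(1) = -2*exp(1) + 2*exp(6).

Antiderivative: F(t) = 2*exp(t); value = -2*exp(1) + 2*exp(6)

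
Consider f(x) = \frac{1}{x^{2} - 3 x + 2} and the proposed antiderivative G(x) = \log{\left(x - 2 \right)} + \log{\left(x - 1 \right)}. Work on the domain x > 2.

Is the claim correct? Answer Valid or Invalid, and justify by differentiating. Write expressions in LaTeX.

d/dx[G] = \frac{2 x - 3}{x^{2} - 3 x + 2}
d/dx[G] - f(x) = \frac{2}{x - 1} != 0.

Invalid: d/dx[G] - f = \frac{2}{x - 1}, which is not 0.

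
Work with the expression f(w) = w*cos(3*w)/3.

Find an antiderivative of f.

A candidate is checked by its d/dw: the result must match f(w).
Check: d/dw[w*sin(3*w)/9 + cos(3*w)/27] = w*cos(3*w)/3 = f(w).

An antiderivative is F(w) = w*sin(3*w)/9 + cos(3*w)/27.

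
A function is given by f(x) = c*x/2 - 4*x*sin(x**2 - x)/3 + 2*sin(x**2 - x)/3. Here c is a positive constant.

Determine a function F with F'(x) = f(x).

The integrand splits into summands that can be handled one at a time.
Check: d/dx[(3*c*x**2 + 8*cos(x**2 - x))/12] = c*x/2 - 4*x*sin(x**2 - x)/3 + 2*sin(x**2 - x)/3 = f(x).

An antiderivative is F(x) = (3*c*x**2 + 8*cos(x**2 - x))/12.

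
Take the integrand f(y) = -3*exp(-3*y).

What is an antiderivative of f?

A first test for any F(y): its y-derivative must equal f(y) identically.
Check: d/dy[exp(-3*y)] = -3*exp(-3*y) = f(y).

An antiderivative is F(y) = exp(-3*y).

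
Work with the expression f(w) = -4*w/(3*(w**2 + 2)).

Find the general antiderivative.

F(w) = -2*log(w**2 + 2)/3 + C

The substitution u = w**2 + 2 works: f is exactly (dF/du)*(du/dw) for that inner function.
Check: d/dw[-2*log(w**2 + 2)/3] = -4*w/(3*w**2 + 6), which equals f(w).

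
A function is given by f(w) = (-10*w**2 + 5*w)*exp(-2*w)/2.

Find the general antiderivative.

f has the shape u'v + uv' for u = 5*w**2/2 + 5*w/4 + 5/8 and v = exp(-2*w) — it is the derivative of the product u*v.
Check: d/dw[5*w**2*exp(-2*w)/2 + 5*w*exp(-2*w)/4 + 5*exp(-2*w)/8] = (-10*w**2 + 5*w)*exp(-2*w)/2 = f(w).

F(w) = 5*w**2*exp(-2*w)/2 + 5*w*exp(-2*w)/4 + 5*exp(-2*w)/8 + C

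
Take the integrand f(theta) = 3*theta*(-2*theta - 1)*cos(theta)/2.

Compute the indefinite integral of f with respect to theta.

A first test for any F(theta): its theta-derivative must equal f(theta) identically.
Check: d/dtheta[-3*(2*theta**2*sin(theta) + theta*sin(theta) + 4*theta*cos(theta) - 4*sin(theta) + cos(theta))/2] = -3*theta**2*cos(theta) - 3*theta*cos(theta)/2, which equals f(theta).

F(theta) = -3*(2*theta**2*sin(theta) + theta*sin(theta) + 4*theta*cos(theta) - 4*sin(theta) + cos(theta))/2 + C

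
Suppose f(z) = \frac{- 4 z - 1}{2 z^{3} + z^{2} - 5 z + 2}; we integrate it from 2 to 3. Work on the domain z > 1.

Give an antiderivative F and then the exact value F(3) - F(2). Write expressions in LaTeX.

Factor the denominator (\left(z - 1\right) \left(z + 2\right) \left(2 z - 1\right)) and decompose: f = \frac{12}{5 \left(2 z - 1\right)} + \frac{7}{15 \left(z + 2\right)} - \frac{5}{3 \left(z - 1\right)}; each piece integrates to a log, atan, or power term.
F(z) = - \frac{5 \log{\left(z - 1 \right)}}{3} + \frac{6 \log{\left(z - \frac{1}{2} \right)}}{5} + \frac{7 \log{\left(z + 2 \right)}}{15} is an antiderivative of f.
Check: d/dz[- \frac{5 \log{\left(z - 1 \right)}}{3} + \frac{6 \log{\left(z - \frac{1}{2} \right)}}{5} + \frac{7 \log{\left(z + 2 \right)}}{15}] = \frac{- 4 z - 1}{2 z^{3} + z^{2} - 5 z + 2} = f(z).
F(3) = - \frac{5 \log{\left(2 \right)}}{3} + \frac{7 \log{\left(5 \right)}}{15} + \frac{6 \log{\left(\frac{5}{2} \right)}}{5}; F(2) = \frac{6 \log{\left(\frac{3}{2} \right)}}{5} + \frac{7 \log{\left(4 \right)}}{15}.
Integral = F(3) - F(2) = - \frac{5 \log{\left(2 \right)}}{3} - \frac{7 \log{\left(4 \right)}}{15} - \frac{6 \log{\left(\frac{3}{2} \right)}}{5} + \frac{7 \log{\left(5 \right)}}{15} + \frac{6 \log{\left(\frac{5}{2} \right)}}{5}.

Antiderivative: F(z) = - \frac{5 \log{\left(z - 1 \right)}}{3} + \frac{6 \log{\left(z - \frac{1}{2} \right)}}{5} + \frac{7 \log{\left(z + 2 \right)}}{15}; value = - \frac{5 \log{\left(2 \right)}}{3} - \frac{7 \log{\left(4 \right)}}{15} - \frac{6 \log{\left(\frac{3}{2} \right)}}{5} + \frac{7 \log{\left(5 \right)}}{15} + \frac{6 \log{\left(\frac{5}{2} \right)}}{5}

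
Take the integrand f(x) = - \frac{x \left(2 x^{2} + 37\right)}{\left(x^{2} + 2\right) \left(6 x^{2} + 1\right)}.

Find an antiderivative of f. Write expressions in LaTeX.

A candidate is checked by its d/dx: the result must match f(x).
Check: d/dx[\frac{3 \log{\left(\frac{x^{2}}{2} + 1 \right)}}{2} - \frac{5 \log{\left(2 x^{2} + \frac{1}{3} \right)}}{3}] = \frac{- 2 x^{3} - 37 x}{6 x^{4} + 13 x^{2} + 2}, which equals f(x).

An antiderivative is F(x) = \frac{3 \log{\left(\frac{x^{2}}{2} + 1 \right)}}{2} - \frac{5 \log{\left(2 x^{2} + \frac{1}{3} \right)}}{3}.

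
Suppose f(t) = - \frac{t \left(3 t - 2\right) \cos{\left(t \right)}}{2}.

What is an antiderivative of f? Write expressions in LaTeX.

Any candidate F(t) must reproduce f(t) exactly when differentiated.
Check: d/dt[- \frac{3 t^{2} \sin{\left(t \right)}}{2} + t \sin{\left(t \right)} - 3 t \cos{\left(t \right)} + 3 \sin{\left(t \right)} + \cos{\left(t \right)}] = - \frac{3 t^{2} \cos{\left(t \right)}}{2} + t \cos{\left(t \right)}, which equals f(t).

An antiderivative is F(t) = - \frac{3 t^{2} \sin{\left(t \right)}}{2} + t \sin{\left(t \right)} - 3 t \cos{\left(t \right)} + 3 \sin{\left(t \right)} + \cos{\left(t \right)}.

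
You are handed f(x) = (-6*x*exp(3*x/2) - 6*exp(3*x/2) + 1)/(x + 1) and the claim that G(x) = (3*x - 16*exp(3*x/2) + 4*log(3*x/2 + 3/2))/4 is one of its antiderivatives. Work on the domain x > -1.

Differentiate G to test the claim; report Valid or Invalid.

Invalid: d/dx[G] - f = 3/4, which is not 0.

d/dx[G] = (-24*x*exp(3*x/2) + 3*x - 24*exp(3*x/2) + 7)/(4*x + 4)
d/dx[G] - f(x) = 3/4 != 0.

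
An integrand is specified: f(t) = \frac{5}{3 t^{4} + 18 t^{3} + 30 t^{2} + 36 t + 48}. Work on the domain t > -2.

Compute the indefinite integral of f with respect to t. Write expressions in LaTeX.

F(t) = \frac{5 \log{\left(t + 2 \right)}}{36} - \frac{5 \log{\left(t + 4 \right)}}{108} - \frac{5 \log{\left(t^{2} + 2 \right)}}{108} + \frac{5 \sqrt{2} \operatorname{atan}{\left(\frac{\sqrt{2} t}{2} \right)}}{108} + C

The denominator factors as 3 \left(t + 2\right) \left(t + 4\right) \left(t^{2} + 2\right); partial fractions split f into directly integrable pieces: - \frac{5 \left(t - 1\right)}{54 \left(t^{2} + 2\right)} - \frac{5}{108 \left(t + 4\right)} + \frac{5}{36 \left(t + 2\right)}.
Check: d/dt[\frac{5 \log{\left(t + 2 \right)}}{36} - \frac{5 \log{\left(t + 4 \right)}}{108} - \frac{5 \log{\left(t^{2} + 2 \right)}}{108} + \frac{5 \sqrt{2} \operatorname{atan}{\left(\frac{\sqrt{2} t}{2} \right)}}{108}] = \frac{5}{3 t^{4} + 18 t^{3} + 30 t^{2} + 36 t + 48} = f(t).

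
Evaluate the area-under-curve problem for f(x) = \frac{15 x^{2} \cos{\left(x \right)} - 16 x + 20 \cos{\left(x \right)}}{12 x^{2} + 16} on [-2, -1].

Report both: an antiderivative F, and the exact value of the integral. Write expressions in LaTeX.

Check any antiderivative F(x) by computing F'(x) and comparing it with f(x).
F(x) = - \frac{2 \log{\left(x^{2} + \frac{4}{3} \right)}}{3} + \frac{5 \sin{\left(x \right)}}{4} is an antiderivative of f.
Check: d/dx[- \frac{2 \log{\left(x^{2} + \frac{4}{3} \right)}}{3} + \frac{5 \sin{\left(x \right)}}{4}] = \frac{15 x^{2} \cos{\left(x \right)} - 16 x + 20 \cos{\left(x \right)}}{12 x^{2} + 16} = f(x).
F(-1) = - \frac{5 \sin{\left(1 \right)}}{4} - \frac{2 \log{\left(\frac{7}{3} \right)}}{3}; F(-2) = - \frac{5 \sin{\left(2 \right)}}{4} - \frac{2 \log{\left(\frac{16}{3} \right)}}{3}.
Integral = F(-1) - F(-2) = - \frac{5 \sin{\left(1 \right)}}{4} - \frac{2 \log{\left(\frac{7}{3} \right)}}{3} + \frac{2 \log{\left(\frac{16}{3} \right)}}{3} + \frac{5 \sin{\left(2 \right)}}{4}.

Antiderivative: F(x) = - \frac{2 \log{\left(x^{2} + \frac{4}{3} \right)}}{3} + \frac{5 \sin{\left(x \right)}}{4}; value = - \frac{5 \sin{\left(1 \right)}}{4} - \frac{2 \log{\left(\frac{7}{3} \right)}}{3} + \frac{2 \log{\left(\frac{16}{3} \right)}}{3} + \frac{5 \sin{\left(2 \right)}}{4}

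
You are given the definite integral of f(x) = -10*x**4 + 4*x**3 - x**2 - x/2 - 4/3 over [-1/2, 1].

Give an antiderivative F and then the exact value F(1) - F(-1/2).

Antiderivative: F(x) = -2*x**5 + x**4 - x**3/3 - x**2/4 - 4*x/3; value = -59/16

Integrate term by term and add the pieces.
F(x) = -2*x**5 + x**4 - x**3/3 - x**2/4 - 4*x/3 is an antiderivative of f.
Check: d/dx[-2*x**5 + x**4 - x**3/3 - x**2/4 - 4*x/3] = -10*x**4 + 4*x**3 - x**2 - x/2 - 4/3 = f(x).
F(1) = -35/12; F(-1/2) = 37/48.
Integral = F(1) - F(-1/2) = -59/16.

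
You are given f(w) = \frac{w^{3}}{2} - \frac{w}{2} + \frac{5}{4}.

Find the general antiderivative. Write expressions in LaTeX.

Integrate term by term and add the pieces.
Check: d/dw[\frac{w^{4}}{8} - \frac{w^{2}}{4} + \frac{5 w}{4}] = \frac{w^{3}}{2} - \frac{w}{2} + \frac{5}{4} = f(w).

F(w) = \frac{w^{4}}{8} - \frac{w^{2}}{4} + \frac{5 w}{4} + C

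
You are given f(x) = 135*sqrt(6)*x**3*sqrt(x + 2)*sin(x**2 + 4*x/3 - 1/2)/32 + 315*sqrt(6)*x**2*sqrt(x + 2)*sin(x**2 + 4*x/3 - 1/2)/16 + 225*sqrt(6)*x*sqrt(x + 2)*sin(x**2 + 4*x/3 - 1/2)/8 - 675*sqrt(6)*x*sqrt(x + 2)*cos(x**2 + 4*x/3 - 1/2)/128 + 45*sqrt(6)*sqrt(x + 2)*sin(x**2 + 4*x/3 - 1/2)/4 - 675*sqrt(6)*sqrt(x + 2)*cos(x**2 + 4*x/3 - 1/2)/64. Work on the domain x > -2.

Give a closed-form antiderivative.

An antiderivative is F(x) = -15*(3*x/2 + 3)**(5/2)*cos(x**2 + 4*x/3 - 1/2)/8.

Recognize the product-rule pattern: f = u'v + uv' with u = -15*(3*x/2 + 3)**(5/2)/8, v = cos(x**2 + 4*x/3 - 1/2), so integration by parts undoes it.
Check: d/dx[-15*(3*x/2 + 3)**(5/2)*cos(x**2 + 4*x/3 - 1/2)/8] = sqrt(2)*(540*sqrt(3)*x**3*sqrt(x + 2)*sin(x**2 + 4*x/3 - 1/2) + 2520*sqrt(3)*x**2*sqrt(x + 2)*sin(x**2 + 4*x/3 - 1/2) + 3600*sqrt(3)*x*sqrt(x + 2)*sin(x**2 + 4*x/3 - 1/2) - 675*sqrt(3)*x*sqrt(x + 2)*cos(x**2 + 4*x/3 - 1/2) + 1440*sqrt(3)*sqrt(x + 2)*sin(x**2 + 4*x/3 - 1/2) - 1350*sqrt(3)*sqrt(x + 2)*cos(x**2 + 4*x/3 - 1/2))/128, which equals f(x).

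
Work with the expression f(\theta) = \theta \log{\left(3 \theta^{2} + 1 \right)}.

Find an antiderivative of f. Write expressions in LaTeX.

An antiderivative is F(\theta) = \frac{\theta^{2} \log{\left(3 \theta^{2} + 1 \right)}}{2} - \frac{\theta^{2}}{2} + \frac{\log{\left(3 \theta^{2} + 1 \right)}}{6}.

Any candidate F(\theta) must reproduce f(\theta) exactly when differentiated.
Check: d/d\theta[\frac{\theta^{2} \log{\left(3 \theta^{2} + 1 \right)}}{2} - \frac{\theta^{2}}{2} + \frac{\log{\left(3 \theta^{2} + 1 \right)}}{6}] = \theta \log{\left(3 \theta^{2} + 1 \right)} = f(\theta).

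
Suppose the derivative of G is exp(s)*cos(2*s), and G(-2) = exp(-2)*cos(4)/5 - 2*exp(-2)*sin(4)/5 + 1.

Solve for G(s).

A candidate passes only if d/ds[G] lands on the given G'(s) exactly.
A general antiderivative is 2*exp(s)*sin(2*s)/5 + exp(s)*cos(2*s)/5 + C.
The condition gives C = exp(-2)*cos(4)/5 - 2*exp(-2)*sin(4)/5 + 1 - (exp(-2)*cos(4)/5 - 2*exp(-2)*sin(4)/5) = 1.
So G(s) = (2*exp(s)*sin(2*s) + exp(s)*cos(2*s) + 5)/5.
Check: d/ds[(2*exp(s)*sin(2*s) + exp(s)*cos(2*s) + 5)/5] = exp(s)*cos(2*s) = G'(s).

G(s) = (2*exp(s)*sin(2*s) + exp(s)*cos(2*s) + 5)/5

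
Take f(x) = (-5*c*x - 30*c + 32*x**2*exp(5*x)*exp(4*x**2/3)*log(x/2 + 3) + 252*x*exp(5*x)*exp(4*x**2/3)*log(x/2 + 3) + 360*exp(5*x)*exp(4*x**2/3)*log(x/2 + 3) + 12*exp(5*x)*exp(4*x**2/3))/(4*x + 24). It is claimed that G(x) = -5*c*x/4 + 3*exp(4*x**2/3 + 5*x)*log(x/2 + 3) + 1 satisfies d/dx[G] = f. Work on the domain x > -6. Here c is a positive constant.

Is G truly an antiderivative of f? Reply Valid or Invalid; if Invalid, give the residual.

d/dx[G] = (-5*c*x - 30*c + 32*x**2*exp(5*x)*exp(4*x**2/3)*log(x/2 + 3) + 252*x*exp(5*x)*exp(4*x**2/3)*log(x/2 + 3) + 360*exp(5*x)*exp(4*x**2/3)*log(x/2 + 3) + 12*exp(5*x)*exp(4*x**2/3))/(4*x + 24)
This equals f(x) exactly, so the claim holds.

Valid: G'(x) = f(x).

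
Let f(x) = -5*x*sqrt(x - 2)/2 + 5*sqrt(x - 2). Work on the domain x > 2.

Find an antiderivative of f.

The integrand splits into summands that can be handled one at a time.
Check: d/dx[-(x - 2)**(5/2)] = -5*x*sqrt(x - 2)/2 + 5*sqrt(x - 2) = f(x).

An antiderivative is F(x) = -(x - 2)**(5/2).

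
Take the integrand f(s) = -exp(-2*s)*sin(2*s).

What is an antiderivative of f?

An antiderivative F(s) passes only if d/ds[F] lands on f(s) exactly.
Check: d/ds[exp(-2*s)*sin(2*s)/4 + exp(-2*s)*cos(2*s)/4] = -exp(-2*s)*sin(2*s) = f(s).

An antiderivative is F(s) = exp(-2*s)*sin(2*s)/4 + exp(-2*s)*cos(2*s)/4.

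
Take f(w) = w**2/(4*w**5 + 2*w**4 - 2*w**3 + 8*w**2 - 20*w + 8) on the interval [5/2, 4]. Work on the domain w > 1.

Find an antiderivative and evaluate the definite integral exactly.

Antiderivative: F(w) = (10*log(w - 1) - 4*log(w - 1/2) + 4*log(w + 2) - 5*log(w**2 + 2))/180; value = -log(18)/36 - log(9/2)/45 - log(7/2)/45 - log(3/2)/18 + log(2)/45 + log(6)/45 + log(33/4)/36 + log(3)/18

The denominator factors as 2*(w - 1)*(w + 2)*(2*w - 1)*(w**2 + 2); partial fractions split f into directly integrable pieces: -w/(18*(w**2 + 2)) - 2/(45*(2*w - 1)) + 1/(45*(w + 2)) + 1/(18*(w - 1)).
F(w) = (10*log(w - 1) - 4*log(w - 1/2) + 4*log(w + 2) - 5*log(w**2 + 2))/180 is an antiderivative of f.
Check: d/dw[(10*log(w - 1) - 4*log(w - 1/2) + 4*log(w + 2) - 5*log(w**2 + 2))/180] = w**2/(4*w**5 + 2*w**4 - 2*w**3 + 8*w**2 - 20*w + 8) = f(w).
F(4) = -log(18)/36 - log(7/2)/45 + log(6)/45 + log(3)/18; F(5/2) = -log(33/4)/36 - log(2)/45 + log(3/2)/18 + log(9/2)/45.
Integral = F(4) - F(5/2) = -log(18)/36 - log(9/2)/45 - log(7/2)/45 - log(3/2)/18 + log(2)/45 + log(6)/45 + log(33/4)/36 + log(3)/18.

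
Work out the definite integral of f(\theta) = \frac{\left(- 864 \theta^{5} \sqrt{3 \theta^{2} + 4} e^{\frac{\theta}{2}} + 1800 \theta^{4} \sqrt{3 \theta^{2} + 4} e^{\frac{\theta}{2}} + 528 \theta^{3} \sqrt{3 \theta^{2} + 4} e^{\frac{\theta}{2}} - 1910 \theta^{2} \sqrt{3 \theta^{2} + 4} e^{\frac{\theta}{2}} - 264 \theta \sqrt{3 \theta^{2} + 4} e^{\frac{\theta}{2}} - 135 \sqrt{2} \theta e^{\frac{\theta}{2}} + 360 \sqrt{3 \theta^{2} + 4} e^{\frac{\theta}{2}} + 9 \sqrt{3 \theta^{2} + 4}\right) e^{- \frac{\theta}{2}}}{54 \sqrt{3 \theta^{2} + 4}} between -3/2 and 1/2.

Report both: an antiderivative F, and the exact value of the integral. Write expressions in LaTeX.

Antiderivative: F(\theta) = - \frac{\left(432 \theta^{6} e^{\frac{\theta}{2}} - 1080 \theta^{5} e^{\frac{\theta}{2}} - 396 \theta^{4} e^{\frac{\theta}{2}} + 1910 \theta^{3} e^{\frac{\theta}{2}} + 396 \theta^{2} e^{\frac{\theta}{2}} - 1080 \theta e^{\frac{\theta}{2}} + 135 \sqrt{2} \sqrt{3 \theta^{2} + 4} e^{\frac{\theta}{2}} - 432 e^{\frac{\theta}{2}} + 54\right) e^{- \frac{\theta}{2}}}{162}; value = - \frac{5 \sqrt{38}}{12} - \frac{1}{3 e^{\frac{1}{4}}} + \frac{e^{\frac{3}{4}}}{3} + \frac{5 \sqrt{86}}{12} + \frac{3718}{81}

A first test for any F(\theta): its \theta-derivative must equal f(\theta) identically.
F(\theta) = - \frac{\left(432 \theta^{6} e^{\frac{\theta}{2}} - 1080 \theta^{5} e^{\frac{\theta}{2}} - 396 \theta^{4} e^{\frac{\theta}{2}} + 1910 \theta^{3} e^{\frac{\theta}{2}} + 396 \theta^{2} e^{\frac{\theta}{2}} - 1080 \theta e^{\frac{\theta}{2}} + 135 \sqrt{2} \sqrt{3 \theta^{2} + 4} e^{\frac{\theta}{2}} - 432 e^{\frac{\theta}{2}} + 54\right) e^{- \frac{\theta}{2}}}{162} is an antiderivative of f.
Check: d/d\theta[- \frac{\left(432 \theta^{6} e^{\frac{\theta}{2}} - 1080 \theta^{5} e^{\frac{\theta}{2}} - 396 \theta^{4} e^{\frac{\theta}{2}} + 1910 \theta^{3} e^{\frac{\theta}{2}} + 396 \theta^{2} e^{\frac{\theta}{2}} - 1080 \theta e^{\frac{\theta}{2}} + 135 \sqrt{2} \sqrt{3 \theta^{2} + 4} e^{\frac{\theta}{2}} - 432 e^{\frac{\theta}{2}} + 54\right) e^{- \frac{\theta}{2}}}{162}] = \frac{\left(- 864 \theta^{5} \sqrt{3 \theta^{2} + 4} e^{\frac{\theta}{2}} + 1800 \theta^{4} \sqrt{3 \theta^{2} + 4} e^{\frac{\theta}{2}} + 528 \theta^{3} \sqrt{3 \theta^{2} + 4} e^{\frac{\theta}{2}} - 1910 \theta^{2} \sqrt{3 \theta^{2} + 4} e^{\frac{\theta}{2}} - 264 \theta \sqrt{3 \theta^{2} + 4} e^{\frac{\theta}{2}} - 135 \sqrt{2} \theta e^{\frac{\theta}{2}} + 360 \sqrt{3 \theta^{2} + 4} e^{\frac{\theta}{2}} + 9 \sqrt{3 \theta^{2} + 4}\right) e^{- \frac{\theta}{2}}}{54 \sqrt{3 \theta^{2} + 4}} = f(\theta).
F(1/2) = - \frac{5 \sqrt{38}}{12} - \frac{1}{3 e^{\frac{1}{4}}} + \frac{343}{81}; F(-3/2) = - \frac{125}{3} - \frac{5 \sqrt{86}}{12} - \frac{e^{\frac{3}{4}}}{3}.
Integral = F(1/2) - F(-3/2) = - \frac{5 \sqrt{38}}{12} - \frac{1}{3 e^{\frac{1}{4}}} + \frac{e^{\frac{3}{4}}}{3} + \frac{5 \sqrt{86}}{12} + \frac{3718}{81}.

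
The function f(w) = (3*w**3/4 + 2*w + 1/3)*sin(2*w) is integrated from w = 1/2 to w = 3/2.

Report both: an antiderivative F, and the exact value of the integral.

Since d/dw undoes antidifferentiation here, F'(w) = f(w) is required of F(w).
F(w) = -3*w**3*cos(2*w)/8 + 9*w**2*sin(2*w)/16 - 7*w*cos(2*w)/16 + 7*sin(2*w)/32 - cos(2*w)/6 is an antiderivative of f.
Check: d/dw[-3*w**3*cos(2*w)/8 + 9*w**2*sin(2*w)/16 - 7*w*cos(2*w)/16 + 7*sin(2*w)/32 - cos(2*w)/6] = 3*w**3*sin(2*w)/4 + 2*w*sin(2*w) + sin(2*w)/3, which equals f(w).
F(3/2) = 95*sin(3)/64 - 401*cos(3)/192; F(1/2) = -83*cos(1)/192 + 23*sin(1)/64.
Integral = F(3/2) - F(1/2) = -23*sin(1)/64 + 95*sin(3)/64 + 83*cos(1)/192 - 401*cos(3)/192.

Antiderivative: F(w) = -3*w**3*cos(2*w)/8 + 9*w**2*sin(2*w)/16 - 7*w*cos(2*w)/16 + 7*sin(2*w)/32 - cos(2*w)/6; value = -23*sin(1)/64 + 95*sin(3)/64 + 83*cos(1)/192 - 401*cos(3)/192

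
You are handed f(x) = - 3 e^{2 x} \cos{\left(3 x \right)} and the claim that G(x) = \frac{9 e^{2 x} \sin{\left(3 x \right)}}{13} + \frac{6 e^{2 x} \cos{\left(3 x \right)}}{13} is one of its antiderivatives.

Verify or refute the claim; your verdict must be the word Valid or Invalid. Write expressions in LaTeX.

d/dx[G] = 3 e^{2 x} \cos{\left(3 x \right)}
d/dx[G] - f(x) = 6 e^{2 x} \cos{\left(3 x \right)} != 0.

Invalid: d/dx[G] - f = 6 e^{2 x} \cos{\left(3 x \right)}, which is not 0.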